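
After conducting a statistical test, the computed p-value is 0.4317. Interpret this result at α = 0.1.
Since p = 0.4317 > α = 0.1, fail to reject H₀.
There is insufficient evidence to reject the null hypothesis; the result is not statistically significant at the 0.1 level.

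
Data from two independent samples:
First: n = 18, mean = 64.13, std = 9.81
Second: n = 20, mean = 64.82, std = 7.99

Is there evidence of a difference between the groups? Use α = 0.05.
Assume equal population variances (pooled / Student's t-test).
Student's two-sample t-test (equal variances):
H₀: μ₁ = μ₂
H₁: μ₁ ≠ μ₂
df = n₁ + n₂ - 2 = 36
Pooled variance s_p² = [(n₁-1)s₁² + (n₂-1)s₂²] / (n₁ + n₂ - 2) = [(17)(9.81²) + (19)(7.99²)] / 36 = 79.1382
SE = √(s_p²(1/n₁ + 1/n₂)) = √(79.1382 × (1/18 + 1/20)) = 2.8902
t = (x̄₁ - x̄₂) / SE = (64.13 - 64.82) / 2.8902 = -0.69 / 2.8902 = -0.239
p-value = 0.8127

Since p-value > α = 0.05, we fail to reject H₀.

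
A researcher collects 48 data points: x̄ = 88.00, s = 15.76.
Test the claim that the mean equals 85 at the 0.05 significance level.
One-sample t-test:
H₀: μ = 85
H₁: μ ≠ 85
df = n - 1 = 47
t = (x̄ - μ₀) / (s/√n) = (88.00 - 85) / (15.76/√48) = 1.319
p-value = 0.1936

Since p-value > α = 0.05, we fail to reject H₀.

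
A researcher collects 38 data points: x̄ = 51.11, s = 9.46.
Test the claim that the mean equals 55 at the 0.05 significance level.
One-sample t-test:
H₀: μ = 55
H₁: μ ≠ 55
df = n - 1 = 37
t = (x̄ - μ₀) / (s/√n) = (51.11 - 55) / (9.46/√38) = -2.535
p-value = 0.0156

Since p-value < α = 0.05, we reject H₀.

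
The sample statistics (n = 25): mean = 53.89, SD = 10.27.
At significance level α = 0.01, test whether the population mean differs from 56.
One-sample t-test:
H₀: μ = 56
H₁: μ ≠ 56
df = n - 1 = 24
t = (x̄ - μ₀) / (s/√n) = (53.89 - 56) / (10.27/√25) = -1.027
p-value = 0.3145

Since p-value > α = 0.01, we fail to reject H₀.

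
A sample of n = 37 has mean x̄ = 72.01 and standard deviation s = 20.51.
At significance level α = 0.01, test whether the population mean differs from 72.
One-sample t-test:
H₀: μ = 72
H₁: μ ≠ 72
df = n - 1 = 36
t = (x̄ - μ₀) / (s/√n) = (72.01 - 72) / (20.51/√37) = 0.003
p-value = 0.9977

Since p-value > α = 0.01, we fail to reject H₀.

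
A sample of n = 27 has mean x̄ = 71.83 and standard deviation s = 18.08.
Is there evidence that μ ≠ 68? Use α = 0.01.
One-sample t-test:
H₀: μ = 68
H₁: μ ≠ 68
df = n - 1 = 26
t = (x̄ - μ₀) / (s/√n) = (71.83 - 68) / (18.08/√27) = 1.101
p-value = 0.2811

Since p-value > α = 0.01, we fail to reject H₀.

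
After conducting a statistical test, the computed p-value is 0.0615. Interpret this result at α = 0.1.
Since p = 0.0615 < α = 0.1, reject H₀.
There is sufficient evidence to reject the null hypothesis; the result is statistically significant at the 0.1 level.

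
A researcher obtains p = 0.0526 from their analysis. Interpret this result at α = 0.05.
Since p = 0.0526 > α = 0.05, fail to reject H₀.
There is insufficient evidence to reject the null hypothesis; the result is not statistically significant at the 0.05 level.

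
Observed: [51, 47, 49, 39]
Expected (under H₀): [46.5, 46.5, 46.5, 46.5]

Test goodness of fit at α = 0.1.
Chi-square goodness of fit test:
H₀: observed counts match expected distribution
H₁: observed counts differ from expected distribution
df = k - 1 = 3
χ² = Σ(O - E)²/E
   = (51 - 46.5)²/46.5 + (47 - 46.5)²/46.5 + (49 - 46.5)²/46.5 + (39 - 46.5)²/46.5
   = 0.435 + 0.005 + 0.134 + 1.210
   = 1.78
p-value = 0.6182

Since p-value > α = 0.1, we fail to reject H₀.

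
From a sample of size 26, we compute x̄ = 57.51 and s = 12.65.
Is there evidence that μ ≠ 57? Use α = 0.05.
One-sample t-test:
H₀: μ = 57
H₁: μ ≠ 57
df = n - 1 = 25
t = (x̄ - μ₀) / (s/√n) = (57.51 - 57) / (12.65/√26) = 0.206
p-value = 0.8388

Since p-value > α = 0.05, we fail to reject H₀.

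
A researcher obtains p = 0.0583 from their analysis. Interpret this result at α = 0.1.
Since p = 0.0583 < α = 0.1, reject H₀.
There is sufficient evidence to reject the null hypothesis; the result is statistically significant at the 0.1 level.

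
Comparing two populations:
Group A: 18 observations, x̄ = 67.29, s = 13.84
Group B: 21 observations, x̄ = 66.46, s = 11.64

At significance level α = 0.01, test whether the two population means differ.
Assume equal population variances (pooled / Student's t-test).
Student's two-sample t-test (equal variances):
H₀: μ₁ = μ₂
H₁: μ₁ ≠ μ₂
df = n₁ + n₂ - 2 = 37
Pooled variance s_p² = [(n₁-1)s₁² + (n₂-1)s₂²] / (n₁ + n₂ - 2) = [(17)(13.84²) + (20)(11.64²)] / 37 = 161.2451
SE = √(s_p²(1/n₁ + 1/n₂)) = √(161.2451 × (1/18 + 1/21)) = 4.0788
t = (x̄₁ - x̄₂) / SE = (67.29 - 66.46) / 4.0788 = 0.83 / 4.0788 = 0.203
p-value = 0.8399

Since p-value > α = 0.01, we fail to reject H₀.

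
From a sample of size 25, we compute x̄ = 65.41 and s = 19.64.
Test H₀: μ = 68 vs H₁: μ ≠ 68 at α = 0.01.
One-sample t-test:
H₀: μ = 68
H₁: μ ≠ 68
df = n - 1 = 24
t = (x̄ - μ₀) / (s/√n) = (65.41 - 68) / (19.64/√25) = -0.659
p-value = 0.5159

Since p-value > α = 0.01, we fail to reject H₀.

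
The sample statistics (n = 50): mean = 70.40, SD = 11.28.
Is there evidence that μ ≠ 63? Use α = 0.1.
One-sample t-test:
H₀: μ = 63
H₁: μ ≠ 63
df = n - 1 = 49
t = (x̄ - μ₀) / (s/√n) = (70.40 - 63) / (11.28/√50) = 4.639
p-value < 0.0001

Since p-value < α = 0.1, we reject H₀.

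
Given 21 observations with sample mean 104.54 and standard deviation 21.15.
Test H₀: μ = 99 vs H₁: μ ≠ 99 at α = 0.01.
One-sample t-test:
H₀: μ = 99
H₁: μ ≠ 99
df = n - 1 = 20
t = (x̄ - μ₀) / (s/√n) = (104.54 - 99) / (21.15/√21) = 1.200
p-value = 0.2440

Since p-value > α = 0.01, we fail to reject H₀.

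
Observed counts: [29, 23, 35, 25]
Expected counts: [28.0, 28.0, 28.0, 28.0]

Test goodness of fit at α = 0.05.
Chi-square goodness of fit test:
H₀: observed counts match expected distribution
H₁: observed counts differ from expected distribution
df = k - 1 = 3
χ² = Σ(O - E)²/E
   = (29 - 28.0)²/28.0 + (23 - 28.0)²/28.0 + (35 - 28.0)²/28.0 + (25 - 28.0)²/28.0
   = 0.036 + 0.893 + 1.750 + 0.321
   = 3.00
p-value = 0.3916

Since p-value > α = 0.05, we fail to reject H₀.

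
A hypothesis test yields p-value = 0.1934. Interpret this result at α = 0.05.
Since p = 0.1934 > α = 0.05, fail to reject H₀.
There is insufficient evidence to reject the null hypothesis; the result is not statistically significant at the 0.05 level.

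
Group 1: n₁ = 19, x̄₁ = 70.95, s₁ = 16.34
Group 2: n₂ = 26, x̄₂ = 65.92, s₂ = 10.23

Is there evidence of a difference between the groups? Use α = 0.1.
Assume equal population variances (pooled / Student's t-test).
Student's two-sample t-test (equal variances):
H₀: μ₁ = μ₂
H₁: μ₁ ≠ μ₂
df = n₁ + n₂ - 2 = 43
Pooled variance s_p² = [(n₁-1)s₁² + (n₂-1)s₂²] / (n₁ + n₂ - 2) = [(18)(16.34²) + (25)(10.23²)] / 43 = 172.6103
SE = √(s_p²(1/n₁ + 1/n₂)) = √(172.6103 × (1/19 + 1/26)) = 3.9653
t = (x̄₁ - x̄₂) / SE = (70.95 - 65.92) / 3.9653 = 5.03 / 3.9653 = 1.269
p-value = 0.2114

Since p-value > α = 0.1, we fail to reject H₀.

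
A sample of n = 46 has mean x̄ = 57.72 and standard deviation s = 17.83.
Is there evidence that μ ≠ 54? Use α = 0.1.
One-sample t-test:
H₀: μ = 54
H₁: μ ≠ 54
df = n - 1 = 45
t = (x̄ - μ₀) / (s/√n) = (57.72 - 54) / (17.83/√46) = 1.415
p-value = 0.1639

Since p-value > α = 0.1, we fail to reject H₀.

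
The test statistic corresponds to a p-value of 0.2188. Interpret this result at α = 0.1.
Since p = 0.2188 > α = 0.1, fail to reject H₀.
There is insufficient evidence to reject the null hypothesis; the result is not statistically significant at the 0.1 level.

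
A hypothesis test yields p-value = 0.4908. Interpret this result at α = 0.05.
Since p = 0.4908 > α = 0.05, fail to reject H₀.
There is insufficient evidence to reject the null hypothesis; the result is not statistically significant at the 0.05 level.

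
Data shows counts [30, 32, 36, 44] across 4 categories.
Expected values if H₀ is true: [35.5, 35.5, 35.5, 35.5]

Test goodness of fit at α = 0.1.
Chi-square goodness of fit test:
H₀: observed counts match expected distribution
H₁: observed counts differ from expected distribution
df = k - 1 = 3
χ² = Σ(O - E)²/E
   = (30 - 35.5)²/35.5 + (32 - 35.5)²/35.5 + (36 - 35.5)²/35.5 + (44 - 35.5)²/35.5
   = 0.852 + 0.345 + 0.007 + 2.035
   = 3.24
p-value = 0.3562

Since p-value > α = 0.1, we fail to reject H₀.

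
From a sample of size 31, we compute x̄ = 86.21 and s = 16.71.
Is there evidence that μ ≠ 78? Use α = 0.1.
One-sample t-test:
H₀: μ = 78
H₁: μ ≠ 78
df = n - 1 = 30
t = (x̄ - μ₀) / (s/√n) = (86.21 - 78) / (16.71/√31) = 2.736
p-value = 0.0104

Since p-value < α = 0.1, we reject H₀.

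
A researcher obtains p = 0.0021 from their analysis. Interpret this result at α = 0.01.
Since p = 0.0021 < α = 0.01, reject H₀.
There is sufficient evidence to reject the null hypothesis; the result is statistically significant at the 0.01 level.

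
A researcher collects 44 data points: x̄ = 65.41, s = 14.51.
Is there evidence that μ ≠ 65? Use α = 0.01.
One-sample t-test:
H₀: μ = 65
H₁: μ ≠ 65
df = n - 1 = 43
t = (x̄ - μ₀) / (s/√n) = (65.41 - 65) / (14.51/√44) = 0.187
p-value = 0.8522

Since p-value > α = 0.01, we fail to reject H₀.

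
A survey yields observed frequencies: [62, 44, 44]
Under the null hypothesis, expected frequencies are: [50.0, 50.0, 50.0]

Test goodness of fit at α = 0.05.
Chi-square goodness of fit test:
H₀: observed counts match expected distribution
H₁: observed counts differ from expected distribution
df = k - 1 = 2
χ² = Σ(O - E)²/E
   = (62 - 50.0)²/50.0 + (44 - 50.0)²/50.0 + (44 - 50.0)²/50.0
   = 2.880 + 0.720 + 0.720
   = 4.32
p-value = 0.1153

Since p-value > α = 0.05, we fail to reject H₀.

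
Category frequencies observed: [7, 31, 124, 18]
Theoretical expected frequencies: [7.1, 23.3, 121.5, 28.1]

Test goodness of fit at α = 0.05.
Chi-square goodness of fit test:
H₀: observed counts match expected distribution
H₁: observed counts differ from expected distribution
df = k - 1 = 3
χ² = Σ(O - E)²/E
   = (7 - 7.1)²/7.1 + (31 - 23.3)²/23.3 + (124 - 121.5)²/121.5 + (18 - 28.1)²/28.1
   = 0.001 + 2.545 + 0.051 + 3.630
   = 6.23
p-value = 0.1010

Since p-value > α = 0.05, we fail to reject H₀.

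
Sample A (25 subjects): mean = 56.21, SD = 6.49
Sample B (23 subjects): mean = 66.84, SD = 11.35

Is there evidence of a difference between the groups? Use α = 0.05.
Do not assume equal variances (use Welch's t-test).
Welch's two-sample t-test:
H₀: μ₁ = μ₂
H₁: μ₁ ≠ μ₂
s₁²/n₁ = 6.49²/25 = 1.6848,  s₂²/n₂ = 11.35²/23 = 5.6010
SE = √(s₁²/n₁ + s₂²/n₂) = √(1.6848 + 5.6010) = 2.6992
df (Welch-Satterthwaite) = (s₁²/n₁ + s₂²/n₂)² / [(s₁²/n₁)²/(n₁-1) + (s₂²/n₂)²/(n₂-1)] ≈ 34.37
t = (x̄₁ - x̄₂) / SE = (56.21 - 66.84) / 2.6992 = -10.63 / 2.6992 = -3.938
p-value = 0.0004

Since p-value < α = 0.05, we reject H₀.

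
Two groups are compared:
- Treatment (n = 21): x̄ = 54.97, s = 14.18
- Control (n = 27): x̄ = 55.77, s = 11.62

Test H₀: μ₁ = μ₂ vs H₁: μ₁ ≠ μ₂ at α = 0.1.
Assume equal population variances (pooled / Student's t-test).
Student's two-sample t-test (equal variances):
H₀: μ₁ = μ₂
H₁: μ₁ ≠ μ₂
df = n₁ + n₂ - 2 = 46
Pooled variance s_p² = [(n₁-1)s₁² + (n₂-1)s₂²] / (n₁ + n₂ - 2) = [(20)(14.18²) + (26)(11.62²)] / 46 = 163.7409
SE = √(s_p²(1/n₁ + 1/n₂)) = √(163.7409 × (1/21 + 1/27)) = 3.7231
t = (x̄₁ - x̄₂) / SE = (54.97 - 55.77) / 3.7231 = -0.80 / 3.7231 = -0.215
p-value = 0.8308

Since p-value > α = 0.1, we fail to reject H₀.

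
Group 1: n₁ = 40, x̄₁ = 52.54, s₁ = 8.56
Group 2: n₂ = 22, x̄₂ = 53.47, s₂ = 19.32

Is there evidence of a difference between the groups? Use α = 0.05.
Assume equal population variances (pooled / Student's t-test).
Student's two-sample t-test (equal variances):
H₀: μ₁ = μ₂
H₁: μ₁ ≠ μ₂
df = n₁ + n₂ - 2 = 60
Pooled variance s_p² = [(n₁-1)s₁² + (n₂-1)s₂²] / (n₁ + n₂ - 2) = [(39)(8.56²) + (21)(19.32²)] / 60 = 178.2697
SE = √(s_p²(1/n₁ + 1/n₂)) = √(178.2697 × (1/40 + 1/22)) = 3.5440
t = (x̄₁ - x̄₂) / SE = (52.54 - 53.47) / 3.5440 = -0.93 / 3.5440 = -0.262
p-value = 0.7939

Since p-value > α = 0.05, we fail to reject H₀.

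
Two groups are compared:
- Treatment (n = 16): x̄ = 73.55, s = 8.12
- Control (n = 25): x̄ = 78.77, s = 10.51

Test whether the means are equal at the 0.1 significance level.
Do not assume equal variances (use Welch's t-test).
Welch's two-sample t-test:
H₀: μ₁ = μ₂
H₁: μ₁ ≠ μ₂
s₁²/n₁ = 8.12²/16 = 4.1209,  s₂²/n₂ = 10.51²/25 = 4.4184
SE = √(s₁²/n₁ + s₂²/n₂) = √(4.1209 + 4.4184) = 2.9222
df (Welch-Satterthwaite) = (s₁²/n₁ + s₂²/n₂)² / [(s₁²/n₁)²/(n₁-1) + (s₂²/n₂)²/(n₂-1)] ≈ 37.48
t = (x̄₁ - x̄₂) / SE = (73.55 - 78.77) / 2.9222 = -5.22 / 2.9222 = -1.786
p-value = 0.0821

Since p-value < α = 0.1, we reject H₀.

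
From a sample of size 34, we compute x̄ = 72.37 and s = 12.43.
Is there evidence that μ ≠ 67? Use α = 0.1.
One-sample t-test:
H₀: μ = 67
H₁: μ ≠ 67
df = n - 1 = 33
t = (x̄ - μ₀) / (s/√n) = (72.37 - 67) / (12.43/√34) = 2.519
p-value = 0.0168

Since p-value < α = 0.1, we reject H₀.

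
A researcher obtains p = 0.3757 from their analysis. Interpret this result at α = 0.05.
Since p = 0.3757 > α = 0.05, fail to reject H₀.
There is insufficient evidence to reject the null hypothesis; the result is not statistically significant at the 0.05 level.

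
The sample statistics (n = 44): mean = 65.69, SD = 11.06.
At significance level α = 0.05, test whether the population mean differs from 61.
One-sample t-test:
H₀: μ = 61
H₁: μ ≠ 61
df = n - 1 = 43
t = (x̄ - μ₀) / (s/√n) = (65.69 - 61) / (11.06/√44) = 2.813
p-value = 0.0074

Since p-value < α = 0.05, we reject H₀.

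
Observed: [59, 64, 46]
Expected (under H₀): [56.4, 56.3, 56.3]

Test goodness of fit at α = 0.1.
Chi-square goodness of fit test:
H₀: observed counts match expected distribution
H₁: observed counts differ from expected distribution
df = k - 1 = 2
χ² = Σ(O - E)²/E
   = (59 - 56.4)²/56.4 + (64 - 56.3)²/56.3 + (46 - 56.3)²/56.3
   = 0.120 + 1.053 + 1.884
   = 3.06
p-value = 0.2168

Since p-value > α = 0.1, we fail to reject H₀.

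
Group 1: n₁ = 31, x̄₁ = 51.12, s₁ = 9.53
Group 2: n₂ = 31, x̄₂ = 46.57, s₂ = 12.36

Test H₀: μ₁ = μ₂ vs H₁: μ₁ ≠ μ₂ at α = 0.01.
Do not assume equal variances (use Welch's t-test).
Welch's two-sample t-test:
H₀: μ₁ = μ₂
H₁: μ₁ ≠ μ₂
s₁²/n₁ = 9.53²/31 = 2.9297,  s₂²/n₂ = 12.36²/31 = 4.9281
SE = √(s₁²/n₁ + s₂²/n₂) = √(2.9297 + 4.9281) = 2.8032
df (Welch-Satterthwaite) = (s₁²/n₁ + s₂²/n₂)² / [(s₁²/n₁)²/(n₁-1) + (s₂²/n₂)²/(n₂-1)] ≈ 56.36
t = (x̄₁ - x̄₂) / SE = (51.12 - 46.57) / 2.8032 = 4.55 / 2.8032 = 1.623
p-value = 0.1101

Since p-value > α = 0.01, we fail to reject H₀.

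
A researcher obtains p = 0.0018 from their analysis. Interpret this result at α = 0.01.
Since p = 0.0018 < α = 0.01, reject H₀.
There is sufficient evidence to reject the null hypothesis; the result is statistically significant at the 0.01 level.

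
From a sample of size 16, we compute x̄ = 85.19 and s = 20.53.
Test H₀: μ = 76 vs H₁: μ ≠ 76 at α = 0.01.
One-sample t-test:
H₀: μ = 76
H₁: μ ≠ 76
df = n - 1 = 15
t = (x̄ - μ₀) / (s/√n) = (85.19 - 76) / (20.53/√16) = 1.791
p-value = 0.0936

Since p-value > α = 0.01, we fail to reject H₀.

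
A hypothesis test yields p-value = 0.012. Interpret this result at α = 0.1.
Since p = 0.012 < α = 0.1, reject H₀.
There is sufficient evidence to reject the null hypothesis; the result is statistically significant at the 0.1 level.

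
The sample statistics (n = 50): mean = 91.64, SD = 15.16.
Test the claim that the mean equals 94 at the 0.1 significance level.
One-sample t-test:
H₀: μ = 94
H₁: μ ≠ 94
df = n - 1 = 49
t = (x̄ - μ₀) / (s/√n) = (91.64 - 94) / (15.16/√50) = -1.101
p-value = 0.2764

Since p-value > α = 0.1, we fail to reject H₀.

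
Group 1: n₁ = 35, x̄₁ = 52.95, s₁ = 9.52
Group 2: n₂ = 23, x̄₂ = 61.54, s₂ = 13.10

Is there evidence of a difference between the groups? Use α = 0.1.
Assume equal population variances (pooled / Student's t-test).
Student's two-sample t-test (equal variances):
H₀: μ₁ = μ₂
H₁: μ₁ ≠ μ₂
df = n₁ + n₂ - 2 = 56
Pooled variance s_p² = [(n₁-1)s₁² + (n₂-1)s₂²] / (n₁ + n₂ - 2) = [(34)(9.52²) + (22)(13.10²)] / 56 = 122.4438
SE = √(s_p²(1/n₁ + 1/n₂)) = √(122.4438 × (1/35 + 1/23)) = 2.9702
t = (x̄₁ - x̄₂) / SE = (52.95 - 61.54) / 2.9702 = -8.59 / 2.9702 = -2.892
p-value = 0.0054

Since p-value < α = 0.1, we reject H₀.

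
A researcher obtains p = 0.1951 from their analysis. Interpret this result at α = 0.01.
Since p = 0.1951 > α = 0.01, fail to reject H₀.
There is insufficient evidence to reject the null hypothesis; the result is not statistically significant at the 0.01 level.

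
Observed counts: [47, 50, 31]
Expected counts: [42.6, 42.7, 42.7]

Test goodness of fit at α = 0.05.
Chi-square goodness of fit test:
H₀: observed counts match expected distribution
H₁: observed counts differ from expected distribution
df = k - 1 = 2
χ² = Σ(O - E)²/E
   = (47 - 42.6)²/42.6 + (50 - 42.7)²/42.7 + (31 - 42.7)²/42.7
   = 0.454 + 1.248 + 3.206
   = 4.91
p-value = 0.0859

Since p-value > α = 0.05, we fail to reject H₀.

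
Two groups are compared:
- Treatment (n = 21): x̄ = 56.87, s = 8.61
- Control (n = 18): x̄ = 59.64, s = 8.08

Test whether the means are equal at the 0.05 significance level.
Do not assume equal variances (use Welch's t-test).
Welch's two-sample t-test:
H₀: μ₁ = μ₂
H₁: μ₁ ≠ μ₂
s₁²/n₁ = 8.61²/21 = 3.5301,  s₂²/n₂ = 8.08²/18 = 3.6270
SE = √(s₁²/n₁ + s₂²/n₂) = √(3.5301 + 3.6270) = 2.6753
df (Welch-Satterthwaite) = (s₁²/n₁ + s₂²/n₂)² / [(s₁²/n₁)²/(n₁-1) + (s₂²/n₂)²/(n₂-1)] ≈ 36.67
t = (x̄₁ - x̄₂) / SE = (56.87 - 59.64) / 2.6753 = -2.77 / 2.6753 = -1.035
p-value = 0.3073

Since p-value > α = 0.05, we fail to reject H₀.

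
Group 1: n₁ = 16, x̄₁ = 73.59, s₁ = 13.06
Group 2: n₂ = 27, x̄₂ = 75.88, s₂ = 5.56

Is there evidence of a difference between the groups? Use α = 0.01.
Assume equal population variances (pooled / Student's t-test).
Student's two-sample t-test (equal variances):
H₀: μ₁ = μ₂
H₁: μ₁ ≠ μ₂
df = n₁ + n₂ - 2 = 41
Pooled variance s_p² = [(n₁-1)s₁² + (n₂-1)s₂²] / (n₁ + n₂ - 2) = [(15)(13.06²) + (26)(5.56²)] / 41 = 82.0051
SE = √(s_p²(1/n₁ + 1/n₂)) = √(82.0051 × (1/16 + 1/27)) = 2.8570
t = (x̄₁ - x̄₂) / SE = (73.59 - 75.88) / 2.8570 = -2.29 / 2.8570 = -0.802
p-value = 0.4274

Since p-value > α = 0.01, we fail to reject H₀.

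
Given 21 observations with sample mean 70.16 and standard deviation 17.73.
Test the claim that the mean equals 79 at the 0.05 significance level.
One-sample t-test:
H₀: μ = 79
H₁: μ ≠ 79
df = n - 1 = 20
t = (x̄ - μ₀) / (s/√n) = (70.16 - 79) / (17.73/√21) = -2.285
p-value = 0.0334

Since p-value < α = 0.05, we reject H₀.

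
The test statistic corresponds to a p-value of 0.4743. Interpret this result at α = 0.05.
Since p = 0.4743 > α = 0.05, fail to reject H₀.
There is insufficient evidence to reject the null hypothesis; the result is not statistically significant at the 0.05 level.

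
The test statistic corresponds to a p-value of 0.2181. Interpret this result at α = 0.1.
Since p = 0.2181 > α = 0.1, fail to reject H₀.
There is insufficient evidence to reject the null hypothesis; the result is not statistically significant at the 0.1 level.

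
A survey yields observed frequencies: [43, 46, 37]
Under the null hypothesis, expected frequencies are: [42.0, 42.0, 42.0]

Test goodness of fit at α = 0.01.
Chi-square goodness of fit test:
H₀: observed counts match expected distribution
H₁: observed counts differ from expected distribution
df = k - 1 = 2
χ² = Σ(O - E)²/E
   = (43 - 42.0)²/42.0 + (46 - 42.0)²/42.0 + (37 - 42.0)²/42.0
   = 0.024 + 0.381 + 0.595
   = 1.00
p-value = 0.6065

Since p-value > α = 0.01, we fail to reject H₀.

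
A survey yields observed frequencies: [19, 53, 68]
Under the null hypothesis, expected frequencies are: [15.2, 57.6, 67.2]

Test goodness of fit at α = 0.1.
Chi-square goodness of fit test:
H₀: observed counts match expected distribution
H₁: observed counts differ from expected distribution
df = k - 1 = 2
χ² = Σ(O - E)²/E
   = (19 - 15.2)²/15.2 + (53 - 57.6)²/57.6 + (68 - 67.2)²/67.2
   = 0.950 + 0.367 + 0.010
   = 1.33
p-value = 0.5151

Since p-value > α = 0.1, we fail to reject H₀.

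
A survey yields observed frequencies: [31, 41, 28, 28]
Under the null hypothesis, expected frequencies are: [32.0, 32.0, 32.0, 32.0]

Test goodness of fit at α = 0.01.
Chi-square goodness of fit test:
H₀: observed counts match expected distribution
H₁: observed counts differ from expected distribution
df = k - 1 = 3
χ² = Σ(O - E)²/E
   = (31 - 32.0)²/32.0 + (41 - 32.0)²/32.0 + (28 - 32.0)²/32.0 + (28 - 32.0)²/32.0
   = 0.031 + 2.531 + 0.500 + 0.500
   = 3.56
p-value = 0.3127

Since p-value > α = 0.01, we fail to reject H₀.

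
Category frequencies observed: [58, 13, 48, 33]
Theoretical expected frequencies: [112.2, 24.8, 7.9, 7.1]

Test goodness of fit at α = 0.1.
Chi-square goodness of fit test:
H₀: observed counts match expected distribution
H₁: observed counts differ from expected distribution
df = k - 1 = 3
χ² = Σ(O - E)²/E
   = (58 - 112.2)²/112.2 + (13 - 24.8)²/24.8 + (48 - 7.9)²/7.9 + (33 - 7.1)²/7.1
   = 26.182 + 5.615 + 203.546 + 94.480
   = 329.82
p-value < 0.0001

Since p-value < α = 0.1, we reject H₀.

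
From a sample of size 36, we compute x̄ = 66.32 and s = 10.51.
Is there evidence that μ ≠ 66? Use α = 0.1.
One-sample t-test:
H₀: μ = 66
H₁: μ ≠ 66
df = n - 1 = 35
t = (x̄ - μ₀) / (s/√n) = (66.32 - 66) / (10.51/√36) = 0.183
p-value = 0.8561

Since p-value > α = 0.1, we fail to reject H₀.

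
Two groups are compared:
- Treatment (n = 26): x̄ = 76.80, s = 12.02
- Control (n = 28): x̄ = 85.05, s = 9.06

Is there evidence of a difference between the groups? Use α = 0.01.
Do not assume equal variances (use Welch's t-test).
Welch's two-sample t-test:
H₀: μ₁ = μ₂
H₁: μ₁ ≠ μ₂
s₁²/n₁ = 12.02²/26 = 5.5569,  s₂²/n₂ = 9.06²/28 = 2.9316
SE = √(s₁²/n₁ + s₂²/n₂) = √(5.5569 + 2.9316) = 2.9135
df (Welch-Satterthwaite) = (s₁²/n₁ + s₂²/n₂)² / [(s₁²/n₁)²/(n₁-1) + (s₂²/n₂)²/(n₂-1)] ≈ 46.38
t = (x̄₁ - x̄₂) / SE = (76.80 - 85.05) / 2.9135 = -8.25 / 2.9135 = -2.832
p-value = 0.0068

Since p-value < α = 0.01, we reject H₀.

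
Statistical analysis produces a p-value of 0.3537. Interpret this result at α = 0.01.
Since p = 0.3537 > α = 0.01, fail to reject H₀.
There is insufficient evidence to reject the null hypothesis; the result is not statistically significant at the 0.01 level.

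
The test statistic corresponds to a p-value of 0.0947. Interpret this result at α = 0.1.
Since p = 0.0947 < α = 0.1, reject H₀.
There is sufficient evidence to reject the null hypothesis; the result is statistically significant at the 0.1 level.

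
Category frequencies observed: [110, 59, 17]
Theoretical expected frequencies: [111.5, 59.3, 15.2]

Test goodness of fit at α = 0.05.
Chi-square goodness of fit test:
H₀: observed counts match expected distribution
H₁: observed counts differ from expected distribution
df = k - 1 = 2
χ² = Σ(O - E)²/E
   = (110 - 111.5)²/111.5 + (59 - 59.3)²/59.3 + (17 - 15.2)²/15.2
   = 0.020 + 0.002 + 0.213
   = 0.23
p-value = 0.8892

Since p-value > α = 0.05, we fail to reject H₀.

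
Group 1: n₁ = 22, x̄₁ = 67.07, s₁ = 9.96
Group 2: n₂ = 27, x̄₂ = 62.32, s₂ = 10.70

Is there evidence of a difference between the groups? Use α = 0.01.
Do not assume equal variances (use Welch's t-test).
Welch's two-sample t-test:
H₀: μ₁ = μ₂
H₁: μ₁ ≠ μ₂
s₁²/n₁ = 9.96²/22 = 4.5092,  s₂²/n₂ = 10.70²/27 = 4.2404
SE = √(s₁²/n₁ + s₂²/n₂) = √(4.5092 + 4.2404) = 2.9580
df (Welch-Satterthwaite) = (s₁²/n₁ + s₂²/n₂)² / [(s₁²/n₁)²/(n₁-1) + (s₂²/n₂)²/(n₂-1)] ≈ 46.12
t = (x̄₁ - x̄₂) / SE = (67.07 - 62.32) / 2.9580 = 4.75 / 2.9580 = 1.606
p-value = 0.1151

Since p-value > α = 0.01, we fail to reject H₀.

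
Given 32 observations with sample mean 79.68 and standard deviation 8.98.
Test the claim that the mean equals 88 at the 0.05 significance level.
One-sample t-test:
H₀: μ = 88
H₁: μ ≠ 88
df = n - 1 = 31
t = (x̄ - μ₀) / (s/√n) = (79.68 - 88) / (8.98/√32) = -5.241
p-value < 0.0001

Since p-value < α = 0.05, we reject H₀.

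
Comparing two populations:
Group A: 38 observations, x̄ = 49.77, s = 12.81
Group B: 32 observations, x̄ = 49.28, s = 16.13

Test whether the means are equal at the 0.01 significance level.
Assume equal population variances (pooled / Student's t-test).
Student's two-sample t-test (equal variances):
H₀: μ₁ = μ₂
H₁: μ₁ ≠ μ₂
df = n₁ + n₂ - 2 = 68
Pooled variance s_p² = [(n₁-1)s₁² + (n₂-1)s₂²] / (n₁ + n₂ - 2) = [(37)(12.81²) + (31)(16.13²)] / 68 = 207.8976
SE = √(s_p²(1/n₁ + 1/n₂)) = √(207.8976 × (1/38 + 1/32)) = 3.4594
t = (x̄₁ - x̄₂) / SE = (49.77 - 49.28) / 3.4594 = 0.49 / 3.4594 = 0.142
p-value = 0.8878

Since p-value > α = 0.01, we fail to reject H₀.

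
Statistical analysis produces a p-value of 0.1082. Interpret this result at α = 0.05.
Since p = 0.1082 > α = 0.05, fail to reject H₀.
There is insufficient evidence to reject the null hypothesis; the result is not statistically significant at the 0.05 level.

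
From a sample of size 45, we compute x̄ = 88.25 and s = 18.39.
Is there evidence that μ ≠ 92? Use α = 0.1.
One-sample t-test:
H₀: μ = 92
H₁: μ ≠ 92
df = n - 1 = 44
t = (x̄ - μ₀) / (s/√n) = (88.25 - 92) / (18.39/√45) = -1.368
p-value = 0.1783

Since p-value > α = 0.1, we fail to reject H₀.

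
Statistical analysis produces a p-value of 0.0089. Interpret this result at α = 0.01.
Since p = 0.0089 < α = 0.01, reject H₀.
There is sufficient evidence to reject the null hypothesis; the result is statistically significant at the 0.01 level.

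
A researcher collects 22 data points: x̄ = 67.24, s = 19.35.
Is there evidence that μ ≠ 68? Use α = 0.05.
One-sample t-test:
H₀: μ = 68
H₁: μ ≠ 68
df = n - 1 = 21
t = (x̄ - μ₀) / (s/√n) = (67.24 - 68) / (19.35/√22) = -0.184
p-value = 0.8556

Since p-value > α = 0.05, we fail to reject H₀.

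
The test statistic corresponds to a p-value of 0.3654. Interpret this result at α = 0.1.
Since p = 0.3654 > α = 0.1, fail to reject H₀.
There is insufficient evidence to reject the null hypothesis; the result is not statistically significant at the 0.1 level.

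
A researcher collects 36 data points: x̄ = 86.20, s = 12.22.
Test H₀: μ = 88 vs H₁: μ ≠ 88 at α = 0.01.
One-sample t-test:
H₀: μ = 88
H₁: μ ≠ 88
df = n - 1 = 35
t = (x̄ - μ₀) / (s/√n) = (86.20 - 88) / (12.22/√36) = -0.884
p-value = 0.3828

Since p-value > α = 0.01, we fail to reject H₀.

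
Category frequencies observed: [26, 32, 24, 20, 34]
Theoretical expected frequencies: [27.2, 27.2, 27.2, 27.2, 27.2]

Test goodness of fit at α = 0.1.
Chi-square goodness of fit test:
H₀: observed counts match expected distribution
H₁: observed counts differ from expected distribution
df = k - 1 = 4
χ² = Σ(O - E)²/E
   = (26 - 27.2)²/27.2 + (32 - 27.2)²/27.2 + (24 - 27.2)²/27.2 + (20 - 27.2)²/27.2 + (34 - 27.2)²/27.2
   = 0.053 + 0.847 + 0.376 + 1.906 + 1.700
   = 4.88
p-value = 0.2996

Since p-value > α = 0.1, we fail to reject H₀.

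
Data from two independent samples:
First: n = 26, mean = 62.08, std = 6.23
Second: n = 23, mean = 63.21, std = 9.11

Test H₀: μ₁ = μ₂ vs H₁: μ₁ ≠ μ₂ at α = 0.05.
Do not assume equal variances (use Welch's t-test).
Welch's two-sample t-test:
H₀: μ₁ = μ₂
H₁: μ₁ ≠ μ₂
s₁²/n₁ = 6.23²/26 = 1.4928,  s₂²/n₂ = 9.11²/23 = 3.6084
SE = √(s₁²/n₁ + s₂²/n₂) = √(1.4928 + 3.6084) = 2.2586
df (Welch-Satterthwaite) = (s₁²/n₁ + s₂²/n₂)² / [(s₁²/n₁)²/(n₁-1) + (s₂²/n₂)²/(n₂-1)] ≈ 38.21
t = (x̄₁ - x̄₂) / SE = (62.08 - 63.21) / 2.2586 = -1.13 / 2.2586 = -0.500
p-value = 0.6197

Since p-value > α = 0.05, we fail to reject H₀.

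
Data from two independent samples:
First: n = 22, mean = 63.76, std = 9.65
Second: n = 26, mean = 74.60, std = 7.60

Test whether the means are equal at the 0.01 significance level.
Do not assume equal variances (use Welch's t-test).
Welch's two-sample t-test:
H₀: μ₁ = μ₂
H₁: μ₁ ≠ μ₂
s₁²/n₁ = 9.65²/22 = 4.2328,  s₂²/n₂ = 7.60²/26 = 2.2215
SE = √(s₁²/n₁ + s₂²/n₂) = √(4.2328 + 2.2215) = 2.5405
df (Welch-Satterthwaite) = (s₁²/n₁ + s₂²/n₂)² / [(s₁²/n₁)²/(n₁-1) + (s₂²/n₂)²/(n₂-1)] ≈ 39.65
t = (x̄₁ - x̄₂) / SE = (63.76 - 74.60) / 2.5405 = -10.84 / 2.5405 = -4.267
p-value = 0.0001

Since p-value < α = 0.01, we reject H₀.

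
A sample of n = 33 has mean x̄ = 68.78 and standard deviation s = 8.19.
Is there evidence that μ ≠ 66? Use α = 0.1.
One-sample t-test:
H₀: μ = 66
H₁: μ ≠ 66
df = n - 1 = 32
t = (x̄ - μ₀) / (s/√n) = (68.78 - 66) / (8.19/√33) = 1.950
p-value = 0.0600

Since p-value < α = 0.1, we reject H₀.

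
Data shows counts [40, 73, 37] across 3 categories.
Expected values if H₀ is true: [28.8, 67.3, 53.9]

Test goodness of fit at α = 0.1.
Chi-square goodness of fit test:
H₀: observed counts match expected distribution
H₁: observed counts differ from expected distribution
df = k - 1 = 2
χ² = Σ(O - E)²/E
   = (40 - 28.8)²/28.8 + (73 - 67.3)²/67.3 + (37 - 53.9)²/53.9
   = 4.356 + 0.483 + 5.299
   = 10.14
p-value = 0.0063

Since p-value < α = 0.1, we reject H₀.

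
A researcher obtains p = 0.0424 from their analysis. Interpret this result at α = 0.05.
Since p = 0.0424 < α = 0.05, reject H₀.
There is sufficient evidence to reject the null hypothesis; the result is statistically significant at the 0.05 level.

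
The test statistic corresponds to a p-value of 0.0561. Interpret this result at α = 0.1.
Since p = 0.0561 < α = 0.1, reject H₀.
There is sufficient evidence to reject the null hypothesis; the result is statistically significant at the 0.1 level.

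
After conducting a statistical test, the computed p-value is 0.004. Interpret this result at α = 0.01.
Since p = 0.004 < α = 0.01, reject H₀.
There is sufficient evidence to reject the null hypothesis; the result is statistically significant at the 0.01 level.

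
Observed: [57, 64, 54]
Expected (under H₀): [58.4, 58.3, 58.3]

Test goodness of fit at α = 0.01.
Chi-square goodness of fit test:
H₀: observed counts match expected distribution
H₁: observed counts differ from expected distribution
df = k - 1 = 2
χ² = Σ(O - E)²/E
   = (57 - 58.4)²/58.4 + (64 - 58.3)²/58.3 + (54 - 58.3)²/58.3
   = 0.034 + 0.557 + 0.317
   = 0.91
p-value = 0.6351

Since p-value > α = 0.01, we fail to reject H₀.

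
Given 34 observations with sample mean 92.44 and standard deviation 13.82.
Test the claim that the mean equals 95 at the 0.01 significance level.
One-sample t-test:
H₀: μ = 95
H₁: μ ≠ 95
df = n - 1 = 33
t = (x̄ - μ₀) / (s/√n) = (92.44 - 95) / (13.82/√34) = -1.080
p-value = 0.2879

Since p-value > α = 0.01, we fail to reject H₀.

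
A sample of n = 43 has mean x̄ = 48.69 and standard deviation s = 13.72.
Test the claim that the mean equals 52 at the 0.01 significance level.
One-sample t-test:
H₀: μ = 52
H₁: μ ≠ 52
df = n - 1 = 42
t = (x̄ - μ₀) / (s/√n) = (48.69 - 52) / (13.72/√43) = -1.582
p-value = 0.1212

Since p-value > α = 0.01, we fail to reject H₀.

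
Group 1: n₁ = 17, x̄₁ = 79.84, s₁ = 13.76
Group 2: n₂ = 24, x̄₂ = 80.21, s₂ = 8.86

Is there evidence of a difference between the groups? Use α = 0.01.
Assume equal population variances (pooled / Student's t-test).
Student's two-sample t-test (equal variances):
H₀: μ₁ = μ₂
H₁: μ₁ ≠ μ₂
df = n₁ + n₂ - 2 = 39
Pooled variance s_p² = [(n₁-1)s₁² + (n₂-1)s₂²] / (n₁ + n₂ - 2) = [(16)(13.76²) + (23)(8.86²)] / 39 = 123.9716
SE = √(s_p²(1/n₁ + 1/n₂)) = √(123.9716 × (1/17 + 1/24)) = 3.5296
t = (x̄₁ - x̄₂) / SE = (79.84 - 80.21) / 3.5296 = -0.37 / 3.5296 = -0.105
p-value = 0.9170

Since p-value > α = 0.01, we fail to reject H₀.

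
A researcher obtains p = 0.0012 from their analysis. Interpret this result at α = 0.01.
Since p = 0.0012 < α = 0.01, reject H₀.
There is sufficient evidence to reject the null hypothesis; the result is statistically significant at the 0.01 level.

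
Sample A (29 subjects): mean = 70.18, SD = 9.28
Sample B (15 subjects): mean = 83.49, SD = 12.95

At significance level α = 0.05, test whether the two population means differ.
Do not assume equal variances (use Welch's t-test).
Welch's two-sample t-test:
H₀: μ₁ = μ₂
H₁: μ₁ ≠ μ₂
s₁²/n₁ = 9.28²/29 = 2.9696,  s₂²/n₂ = 12.95²/15 = 11.1802
SE = √(s₁²/n₁ + s₂²/n₂) = √(2.9696 + 11.1802) = 3.7616
df (Welch-Satterthwaite) = (s₁²/n₁ + s₂²/n₂)² / [(s₁²/n₁)²/(n₁-1) + (s₂²/n₂)²/(n₂-1)] ≈ 21.66
t = (x̄₁ - x̄₂) / SE = (70.18 - 83.49) / 3.7616 = -13.31 / 3.7616 = -3.538
p-value = 0.0019

Since p-value < α = 0.05, we reject H₀.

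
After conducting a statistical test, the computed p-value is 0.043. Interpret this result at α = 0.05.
Since p = 0.043 < α = 0.05, reject H₀.
There is sufficient evidence to reject the null hypothesis; the result is statistically significant at the 0.05 level.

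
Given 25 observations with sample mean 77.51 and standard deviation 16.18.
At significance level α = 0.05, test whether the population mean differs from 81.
One-sample t-test:
H₀: μ = 81
H₁: μ ≠ 81
df = n - 1 = 24
t = (x̄ - μ₀) / (s/√n) = (77.51 - 81) / (16.18/√25) = -1.078
p-value = 0.2915

Since p-value > α = 0.05, we fail to reject H₀.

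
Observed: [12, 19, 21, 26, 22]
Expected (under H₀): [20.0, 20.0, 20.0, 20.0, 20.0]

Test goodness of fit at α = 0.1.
Chi-square goodness of fit test:
H₀: observed counts match expected distribution
H₁: observed counts differ from expected distribution
df = k - 1 = 4
χ² = Σ(O - E)²/E
   = (12 - 20.0)²/20.0 + (19 - 20.0)²/20.0 + (21 - 20.0)²/20.0 + (26 - 20.0)²/20.0 + (22 - 20.0)²/20.0
   = 3.200 + 0.050 + 0.050 + 1.800 + 0.200
   = 5.30
p-value = 0.2579

Since p-value > α = 0.1, we fail to reject H₀.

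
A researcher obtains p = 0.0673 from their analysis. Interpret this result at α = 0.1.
Since p = 0.0673 < α = 0.1, reject H₀.
There is sufficient evidence to reject the null hypothesis; the result is statistically significant at the 0.1 level.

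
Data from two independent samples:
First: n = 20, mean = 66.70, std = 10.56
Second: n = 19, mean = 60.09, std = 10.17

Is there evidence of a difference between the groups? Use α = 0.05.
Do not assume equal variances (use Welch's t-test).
Welch's two-sample t-test:
H₀: μ₁ = μ₂
H₁: μ₁ ≠ μ₂
s₁²/n₁ = 10.56²/20 = 5.5757,  s₂²/n₂ = 10.17²/19 = 5.4436
SE = √(s₁²/n₁ + s₂²/n₂) = √(5.5757 + 5.4436) = 3.3195
df (Welch-Satterthwaite) = (s₁²/n₁ + s₂²/n₂)² / [(s₁²/n₁)²/(n₁-1) + (s₂²/n₂)²/(n₂-1)] ≈ 36.99
t = (x̄₁ - x̄₂) / SE = (66.70 - 60.09) / 3.3195 = 6.61 / 3.3195 = 1.991
p-value = 0.0539

Since p-value > α = 0.05, we fail to reject H₀.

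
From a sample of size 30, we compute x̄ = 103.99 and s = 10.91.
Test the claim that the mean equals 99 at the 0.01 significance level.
One-sample t-test:
H₀: μ = 99
H₁: μ ≠ 99
df = n - 1 = 29
t = (x̄ - μ₀) / (s/√n) = (103.99 - 99) / (10.91/√30) = 2.505
p-value = 0.0181

Since p-value > α = 0.01, we fail to reject H₀.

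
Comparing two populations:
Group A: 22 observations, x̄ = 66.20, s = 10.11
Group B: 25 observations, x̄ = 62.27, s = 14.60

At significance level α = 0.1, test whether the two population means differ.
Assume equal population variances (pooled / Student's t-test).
Student's two-sample t-test (equal variances):
H₀: μ₁ = μ₂
H₁: μ₁ ≠ μ₂
df = n₁ + n₂ - 2 = 45
Pooled variance s_p² = [(n₁-1)s₁² + (n₂-1)s₂²] / (n₁ + n₂ - 2) = [(21)(10.11²) + (24)(14.60²)] / 45 = 161.3843
SE = √(s_p²(1/n₁ + 1/n₂)) = √(161.3843 × (1/22 + 1/25)) = 3.7136
t = (x̄₁ - x̄₂) / SE = (66.20 - 62.27) / 3.7136 = 3.93 / 3.7136 = 1.058
p-value = 0.2956

Since p-value > α = 0.1, we fail to reject H₀.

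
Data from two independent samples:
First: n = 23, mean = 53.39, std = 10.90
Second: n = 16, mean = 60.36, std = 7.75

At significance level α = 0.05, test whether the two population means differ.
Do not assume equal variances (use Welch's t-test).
Welch's two-sample t-test:
H₀: μ₁ = μ₂
H₁: μ₁ ≠ μ₂
s₁²/n₁ = 10.90²/23 = 5.1657,  s₂²/n₂ = 7.75²/16 = 3.7539
SE = √(s₁²/n₁ + s₂²/n₂) = √(5.1657 + 3.7539) = 2.9866
df (Welch-Satterthwaite) = (s₁²/n₁ + s₂²/n₂)² / [(s₁²/n₁)²/(n₁-1) + (s₂²/n₂)²/(n₂-1)] ≈ 36.96
t = (x̄₁ - x̄₂) / SE = (53.39 - 60.36) / 2.9866 = -6.97 / 2.9866 = -2.334
p-value = 0.0252

Since p-value < α = 0.05, we reject H₀.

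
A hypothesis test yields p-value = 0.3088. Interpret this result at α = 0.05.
Since p = 0.3088 > α = 0.05, fail to reject H₀.
There is insufficient evidence to reject the null hypothesis; the result is not statistically significant at the 0.05 level.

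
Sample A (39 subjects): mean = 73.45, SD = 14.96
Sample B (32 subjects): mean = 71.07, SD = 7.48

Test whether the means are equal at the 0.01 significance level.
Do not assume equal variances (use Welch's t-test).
Welch's two-sample t-test:
H₀: μ₁ = μ₂
H₁: μ₁ ≠ μ₂
s₁²/n₁ = 14.96²/39 = 5.7385,  s₂²/n₂ = 7.48²/32 = 1.7485
SE = √(s₁²/n₁ + s₂²/n₂) = √(5.7385 + 1.7485) = 2.7362
df (Welch-Satterthwaite) = (s₁²/n₁ + s₂²/n₂)² / [(s₁²/n₁)²/(n₁-1) + (s₂²/n₂)²/(n₂-1)] ≈ 58.08
t = (x̄₁ - x̄₂) / SE = (73.45 - 71.07) / 2.7362 = 2.38 / 2.7362 = 0.870
p-value = 0.3880

Since p-value > α = 0.01, we fail to reject H₀.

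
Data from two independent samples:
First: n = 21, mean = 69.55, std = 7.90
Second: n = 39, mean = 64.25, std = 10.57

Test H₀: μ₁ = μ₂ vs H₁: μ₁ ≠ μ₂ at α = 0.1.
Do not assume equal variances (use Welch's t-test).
Welch's two-sample t-test:
H₀: μ₁ = μ₂
H₁: μ₁ ≠ μ₂
s₁²/n₁ = 7.90²/21 = 2.9719,  s₂²/n₂ = 10.57²/39 = 2.8647
SE = √(s₁²/n₁ + s₂²/n₂) = √(2.9719 + 2.8647) = 2.4159
df (Welch-Satterthwaite) = (s₁²/n₁ + s₂²/n₂)² / [(s₁²/n₁)²/(n₁-1) + (s₂²/n₂)²/(n₂-1)] ≈ 51.81
t = (x̄₁ - x̄₂) / SE = (69.55 - 64.25) / 2.4159 = 5.30 / 2.4159 = 2.194
p-value = 0.0328

Since p-value < α = 0.1, we reject H₀.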